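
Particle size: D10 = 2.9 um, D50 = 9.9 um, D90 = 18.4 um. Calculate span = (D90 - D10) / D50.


Span = (18.4 - 2.9) / 9.9 = 15.5 / 9.9 = 1.566

1.566


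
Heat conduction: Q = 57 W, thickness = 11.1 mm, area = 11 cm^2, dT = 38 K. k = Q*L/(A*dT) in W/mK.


k = 57*11.1/1000/(11/10000*38) = 15.14 W/mK

15.14


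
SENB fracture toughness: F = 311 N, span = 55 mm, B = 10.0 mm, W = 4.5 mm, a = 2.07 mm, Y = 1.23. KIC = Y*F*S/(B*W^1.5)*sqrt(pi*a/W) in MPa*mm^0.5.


KIC = 1.23*311*55/(10.0*4.5^1.5)*sqrt(pi*2.07/4.5) = 264.95

264.95


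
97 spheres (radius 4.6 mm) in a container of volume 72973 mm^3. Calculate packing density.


V_sphere = 4/3*pi*4.6^3 = 407.7201 mm^3
Total V = 97*407.7201 = 39548.8497 mm^3
PD = 39548.8497 / 72973 = 0.542

0.542


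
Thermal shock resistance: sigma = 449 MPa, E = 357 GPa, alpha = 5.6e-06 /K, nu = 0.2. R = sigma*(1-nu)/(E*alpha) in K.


R = 449*(1-0.2)/(357*1000*5.6e-06) = 180 K

180


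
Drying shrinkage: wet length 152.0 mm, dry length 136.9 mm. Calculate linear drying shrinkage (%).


DS = (152.0 - 136.9) / 152.0 * 100 = 9.93%

9.93


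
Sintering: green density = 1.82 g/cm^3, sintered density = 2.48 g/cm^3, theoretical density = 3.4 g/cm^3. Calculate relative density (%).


Relative = 2.48 / 3.4 * 100 = 72.9%

72.9


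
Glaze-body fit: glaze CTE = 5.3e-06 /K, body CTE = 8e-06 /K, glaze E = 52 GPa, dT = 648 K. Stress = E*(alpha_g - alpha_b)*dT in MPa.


Stress = 52*1000*(5.3e-06 - 8e-06)*648 = -91.0 MPa

-91.0


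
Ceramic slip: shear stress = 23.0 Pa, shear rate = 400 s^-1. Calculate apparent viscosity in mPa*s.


eta = tau/gamma * 1000 = 23.0/400 * 1000 = 57.5 mPa*s

57.5


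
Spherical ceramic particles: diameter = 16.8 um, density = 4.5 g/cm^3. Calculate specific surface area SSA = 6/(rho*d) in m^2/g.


SSA = 6 / (4.5 * 16.8) = 0.079 m^2/g

0.079


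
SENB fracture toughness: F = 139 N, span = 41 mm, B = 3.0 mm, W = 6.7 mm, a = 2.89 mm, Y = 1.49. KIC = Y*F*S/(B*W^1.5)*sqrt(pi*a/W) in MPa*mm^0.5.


KIC = 1.49*139*41/(3.0*6.7^1.5)*sqrt(pi*2.89/6.7) = 189.99

189.99


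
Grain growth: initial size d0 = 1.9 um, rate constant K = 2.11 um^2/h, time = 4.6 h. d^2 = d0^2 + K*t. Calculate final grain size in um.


d^2 = 1.9^2 + 2.11*4.6 = 13.316
d = sqrt(13.316) = 3.65 um

3.65


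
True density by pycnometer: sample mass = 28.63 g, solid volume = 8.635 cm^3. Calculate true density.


TD = 28.63 / 8.635 = 3.316 g/cm^3

3.316


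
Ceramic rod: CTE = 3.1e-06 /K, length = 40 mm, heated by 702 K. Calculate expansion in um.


dL = 3.1e-06 * 40 * 702 * 1000 = 87.048 um

87.048


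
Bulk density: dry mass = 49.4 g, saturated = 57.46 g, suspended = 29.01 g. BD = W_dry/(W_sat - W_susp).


BD = 49.4 / (57.46 - 29.01) = 49.4 / 28.45 = 1.736 g/cm^3

1.736


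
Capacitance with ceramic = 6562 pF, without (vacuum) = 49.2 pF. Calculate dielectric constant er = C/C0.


er = 6562 / 49.2 = 133.37

133.37


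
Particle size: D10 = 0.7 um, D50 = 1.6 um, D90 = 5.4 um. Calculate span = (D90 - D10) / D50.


Span = (5.4 - 0.7) / 1.6 = 4.7 / 1.6 = 2.938

2.938


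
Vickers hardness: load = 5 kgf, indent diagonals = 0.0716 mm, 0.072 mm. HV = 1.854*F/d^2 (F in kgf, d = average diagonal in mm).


d_avg = (0.0716+0.072)/2 = 0.0718 mm
HV = 1.854*5/0.0718^2 = 1798

1798


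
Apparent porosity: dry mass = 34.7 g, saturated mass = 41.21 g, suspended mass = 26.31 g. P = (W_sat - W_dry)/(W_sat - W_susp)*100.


P = (41.21 - 34.7) / (41.21 - 26.31) * 100 = 6.51 / 14.9 * 100 = 43.7%

43.7


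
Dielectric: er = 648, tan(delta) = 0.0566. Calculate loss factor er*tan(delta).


Loss = 648 * 0.0566 = 36.677

36.677


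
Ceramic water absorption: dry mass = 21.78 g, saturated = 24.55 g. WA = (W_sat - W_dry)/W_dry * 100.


WA = (24.55 - 21.78) / 21.78 * 100 = 12.72%

12.72


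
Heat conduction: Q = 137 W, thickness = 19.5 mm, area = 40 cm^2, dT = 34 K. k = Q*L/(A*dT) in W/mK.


k = 137*19.5/1000/(40/10000*34) = 19.64 W/mK

19.64


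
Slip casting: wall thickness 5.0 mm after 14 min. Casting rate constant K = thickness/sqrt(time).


K = 5.0 / sqrt(14) = 5.0 / 3.7417 = 1.336 mm/min^0.5

1.336


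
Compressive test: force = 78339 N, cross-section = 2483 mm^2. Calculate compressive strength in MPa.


CS = 78339 / 2483 = 31.6 MPa

31.6


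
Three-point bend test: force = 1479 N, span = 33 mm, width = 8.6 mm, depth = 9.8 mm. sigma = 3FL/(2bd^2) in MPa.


sigma = 3*1479*33/(2*8.6*9.8^2) = 88.6 MPa

88.6


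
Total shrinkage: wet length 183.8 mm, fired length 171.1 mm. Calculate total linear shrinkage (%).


TS = (183.8 - 171.1) / 183.8 * 100 = 6.91%

6.91


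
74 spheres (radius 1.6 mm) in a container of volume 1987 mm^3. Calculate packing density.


V_sphere = 4/3*pi*1.6^3 = 17.1573 mm^3
Total V = 74*17.1573 = 1269.6402 mm^3
PD = 1269.6402 / 1987 = 0.639

0.639


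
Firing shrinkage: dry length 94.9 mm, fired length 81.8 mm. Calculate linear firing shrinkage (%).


FS = (94.9 - 81.8) / 94.9 * 100 = 13.8%

13.8


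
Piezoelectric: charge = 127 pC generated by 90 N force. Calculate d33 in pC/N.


d33 = 127 / 90 = 1.4 pC/N

1.4


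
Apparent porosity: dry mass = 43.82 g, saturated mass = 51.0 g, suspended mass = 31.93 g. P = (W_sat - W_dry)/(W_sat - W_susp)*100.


P = (51.0 - 43.82) / (51.0 - 31.93) * 100 = 7.18 / 19.07 * 100 = 37.7%

37.7


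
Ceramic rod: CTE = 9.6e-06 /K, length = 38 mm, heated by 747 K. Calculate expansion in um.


dL = 9.6e-06 * 38 * 747 * 1000 = 272.506 um

272.506


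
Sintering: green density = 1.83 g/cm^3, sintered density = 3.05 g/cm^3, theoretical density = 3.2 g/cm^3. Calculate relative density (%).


Relative = 3.05 / 3.2 * 100 = 95.3%

95.3


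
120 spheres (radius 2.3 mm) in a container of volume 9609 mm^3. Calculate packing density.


V_sphere = 4/3*pi*2.3^3 = 50.965 mm^3
Total V = 120*50.965 = 6115.8 mm^3
PD = 6115.8 / 9609 = 0.636

0.636


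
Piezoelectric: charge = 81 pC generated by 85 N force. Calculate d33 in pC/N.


d33 = 81 / 85 = 1.0 pC/N

1.0


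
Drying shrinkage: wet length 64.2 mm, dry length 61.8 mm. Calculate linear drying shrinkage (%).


DS = (64.2 - 61.8) / 64.2 * 100 = 3.74%

3.74


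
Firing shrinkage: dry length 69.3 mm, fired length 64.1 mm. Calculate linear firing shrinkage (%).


FS = (69.3 - 64.1) / 69.3 * 100 = 7.5%

7.5


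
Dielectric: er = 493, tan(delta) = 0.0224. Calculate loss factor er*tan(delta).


Loss = 493 * 0.0224 = 11.043

11.043


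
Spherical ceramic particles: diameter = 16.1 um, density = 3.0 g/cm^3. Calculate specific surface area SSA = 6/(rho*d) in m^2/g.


SSA = 6 / (3.0 * 16.1) = 0.124 m^2/g

0.124


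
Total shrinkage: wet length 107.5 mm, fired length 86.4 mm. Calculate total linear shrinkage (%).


TS = (107.5 - 86.4) / 107.5 * 100 = 19.63%

19.63


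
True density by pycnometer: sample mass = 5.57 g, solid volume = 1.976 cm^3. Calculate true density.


TD = 5.57 / 1.976 = 2.819 g/cm^3

2.819


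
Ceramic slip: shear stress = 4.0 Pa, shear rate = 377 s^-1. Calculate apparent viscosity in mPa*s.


eta = tau/gamma * 1000 = 4.0/377 * 1000 = 10.6 mPa*s

10.6


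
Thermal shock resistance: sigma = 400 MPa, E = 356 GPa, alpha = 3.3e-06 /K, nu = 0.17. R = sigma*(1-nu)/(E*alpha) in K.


R = 400*(1-0.17)/(356*1000*3.3e-06) = 283 K

283


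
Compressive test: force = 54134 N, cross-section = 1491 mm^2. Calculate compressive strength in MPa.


CS = 54134 / 1491 = 36.3 MPa

36.3


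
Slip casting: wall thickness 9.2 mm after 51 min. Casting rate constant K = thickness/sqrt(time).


K = 9.2 / sqrt(51) = 9.2 / 7.1414 = 1.288 mm/min^0.5

1.288


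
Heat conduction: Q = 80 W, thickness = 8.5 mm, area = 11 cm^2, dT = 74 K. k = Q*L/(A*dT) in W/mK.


k = 80*8.5/1000/(11/10000*74) = 8.35 W/mK

8.35


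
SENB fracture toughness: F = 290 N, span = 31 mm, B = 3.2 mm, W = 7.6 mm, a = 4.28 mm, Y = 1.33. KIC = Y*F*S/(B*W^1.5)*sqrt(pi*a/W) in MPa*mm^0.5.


KIC = 1.33*290*31/(3.2*7.6^1.5)*sqrt(pi*4.28/7.6) = 237.21

237.21


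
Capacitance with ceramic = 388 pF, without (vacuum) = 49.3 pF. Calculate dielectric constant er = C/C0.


er = 388 / 49.3 = 7.87

7.87


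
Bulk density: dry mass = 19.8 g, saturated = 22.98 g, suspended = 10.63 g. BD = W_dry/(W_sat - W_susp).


BD = 19.8 / (22.98 - 10.63) = 19.8 / 12.35 = 1.603 g/cm^3

1.603


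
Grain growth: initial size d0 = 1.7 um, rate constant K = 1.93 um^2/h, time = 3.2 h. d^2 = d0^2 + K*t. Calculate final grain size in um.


d^2 = 1.7^2 + 1.93*3.2 = 9.066
d = sqrt(9.066) = 3.01 um

3.01


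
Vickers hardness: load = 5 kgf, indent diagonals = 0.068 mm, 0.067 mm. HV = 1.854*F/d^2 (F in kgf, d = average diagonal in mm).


d_avg = (0.068+0.067)/2 = 0.0675 mm
HV = 1.854*5/0.0675^2 = 2035

2035


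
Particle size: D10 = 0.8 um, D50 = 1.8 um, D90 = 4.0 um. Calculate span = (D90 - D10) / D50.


Span = (4.0 - 0.8) / 1.8 = 3.2 / 1.8 = 1.778

1.778


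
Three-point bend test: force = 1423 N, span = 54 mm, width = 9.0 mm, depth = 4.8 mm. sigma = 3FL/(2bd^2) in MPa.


sigma = 3*1423*54/(2*9.0*4.8^2) = 555.9 MPa

555.9


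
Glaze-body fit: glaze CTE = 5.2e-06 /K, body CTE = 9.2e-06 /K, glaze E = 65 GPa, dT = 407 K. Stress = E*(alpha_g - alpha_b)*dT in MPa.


Stress = 65*1000*(5.2e-06 - 9.2e-06)*407 = -105.8 MPa

-105.8


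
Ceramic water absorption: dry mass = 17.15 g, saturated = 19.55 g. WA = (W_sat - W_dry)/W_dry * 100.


WA = (19.55 - 17.15) / 17.15 * 100 = 13.99%

13.99


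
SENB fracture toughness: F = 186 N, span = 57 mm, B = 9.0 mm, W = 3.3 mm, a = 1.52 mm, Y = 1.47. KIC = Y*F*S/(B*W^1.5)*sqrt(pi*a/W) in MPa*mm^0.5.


KIC = 1.47*186*57/(9.0*3.3^1.5)*sqrt(pi*1.52/3.3) = 347.48

347.48


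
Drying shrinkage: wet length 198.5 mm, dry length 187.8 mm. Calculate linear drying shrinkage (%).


DS = (198.5 - 187.8) / 198.5 * 100 = 5.39%

5.39


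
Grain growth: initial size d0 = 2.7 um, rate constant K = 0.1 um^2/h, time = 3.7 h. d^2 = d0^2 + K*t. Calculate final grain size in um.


d^2 = 2.7^2 + 0.1*3.7 = 7.66
d = sqrt(7.66) = 2.77 um

2.77


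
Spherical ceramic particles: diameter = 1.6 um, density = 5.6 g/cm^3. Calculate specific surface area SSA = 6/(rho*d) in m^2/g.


SSA = 6 / (5.6 * 1.6) = 0.67 m^2/g

0.67


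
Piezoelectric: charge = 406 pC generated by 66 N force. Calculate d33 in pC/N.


d33 = 406 / 66 = 6.2 pC/N

6.2


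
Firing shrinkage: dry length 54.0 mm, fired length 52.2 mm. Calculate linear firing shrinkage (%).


FS = (54.0 - 52.2) / 54.0 * 100 = 3.33%

3.33


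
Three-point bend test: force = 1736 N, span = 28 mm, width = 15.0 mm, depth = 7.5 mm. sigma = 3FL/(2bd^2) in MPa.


sigma = 3*1736*28/(2*15.0*7.5^2) = 86.4 MPa

86.4


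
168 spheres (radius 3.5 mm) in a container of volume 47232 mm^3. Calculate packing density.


V_sphere = 4/3*pi*3.5^3 = 179.5944 mm^3
Total V = 168*179.5944 = 30171.8592 mm^3
PD = 30171.8592 / 47232 = 0.639

0.639


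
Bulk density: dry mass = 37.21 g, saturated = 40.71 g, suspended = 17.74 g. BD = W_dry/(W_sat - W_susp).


BD = 37.21 / (40.71 - 17.74) = 37.21 / 22.97 = 1.62 g/cm^3

1.62


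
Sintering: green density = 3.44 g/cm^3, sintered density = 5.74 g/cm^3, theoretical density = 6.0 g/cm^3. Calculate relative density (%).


Relative = 5.74 / 6.0 * 100 = 95.7%

95.7


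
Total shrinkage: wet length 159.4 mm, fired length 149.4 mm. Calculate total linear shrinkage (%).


TS = (159.4 - 149.4) / 159.4 * 100 = 6.27%

6.27


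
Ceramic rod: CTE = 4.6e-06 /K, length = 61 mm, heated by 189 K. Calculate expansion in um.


dL = 4.6e-06 * 61 * 189 * 1000 = 53.033 um

53.033


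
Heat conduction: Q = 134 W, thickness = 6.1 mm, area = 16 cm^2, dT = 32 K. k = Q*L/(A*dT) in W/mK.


k = 134*6.1/1000/(16/10000*32) = 15.96 W/mK

15.96


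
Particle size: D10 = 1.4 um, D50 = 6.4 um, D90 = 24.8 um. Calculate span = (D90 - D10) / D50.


Span = (24.8 - 1.4) / 6.4 = 23.4 / 6.4 = 3.656

3.656


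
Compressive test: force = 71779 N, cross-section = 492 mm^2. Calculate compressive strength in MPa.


CS = 71779 / 492 = 145.9 MPa

145.9


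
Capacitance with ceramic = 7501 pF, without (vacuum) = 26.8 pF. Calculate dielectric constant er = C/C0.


er = 7501 / 26.8 = 279.89

279.89


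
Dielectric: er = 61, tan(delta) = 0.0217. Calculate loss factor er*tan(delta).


Loss = 61 * 0.0217 = 1.324

1.324


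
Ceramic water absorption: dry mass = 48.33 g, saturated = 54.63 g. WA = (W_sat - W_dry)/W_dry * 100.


WA = (54.63 - 48.33) / 48.33 * 100 = 13.04%

13.04


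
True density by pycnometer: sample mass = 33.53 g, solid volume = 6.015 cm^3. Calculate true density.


TD = 33.53 / 6.015 = 5.574 g/cm^3

5.574


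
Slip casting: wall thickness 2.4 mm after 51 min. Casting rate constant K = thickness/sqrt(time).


K = 2.4 / sqrt(51) = 2.4 / 7.1414 = 0.336 mm/min^0.5

0.336


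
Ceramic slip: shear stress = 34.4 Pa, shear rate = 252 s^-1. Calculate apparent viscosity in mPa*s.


eta = tau/gamma * 1000 = 34.4/252 * 1000 = 136.5 mPa*s

136.5


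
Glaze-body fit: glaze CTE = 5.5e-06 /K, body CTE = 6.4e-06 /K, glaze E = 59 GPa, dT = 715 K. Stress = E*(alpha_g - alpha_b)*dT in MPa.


Stress = 59*1000*(5.5e-06 - 6.4e-06)*715 = -38.0 MPa

-38.0


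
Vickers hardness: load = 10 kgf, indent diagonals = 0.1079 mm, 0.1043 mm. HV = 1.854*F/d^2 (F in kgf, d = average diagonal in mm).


d_avg = (0.1079+0.1043)/2 = 0.1061 mm
HV = 1.854*10/0.1061^2 = 1647

1647


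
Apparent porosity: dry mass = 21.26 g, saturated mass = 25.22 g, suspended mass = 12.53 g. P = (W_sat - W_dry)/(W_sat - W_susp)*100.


P = (25.22 - 21.26) / (25.22 - 12.53) * 100 = 3.96 / 12.69 * 100 = 31.2%

31.2


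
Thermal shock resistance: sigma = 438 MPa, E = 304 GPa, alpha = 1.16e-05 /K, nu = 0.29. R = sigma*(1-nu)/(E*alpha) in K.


R = 438*(1-0.29)/(304*1000*1.16e-05) = 88 K

88


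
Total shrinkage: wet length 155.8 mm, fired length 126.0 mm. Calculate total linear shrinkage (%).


TS = (155.8 - 126.0) / 155.8 * 100 = 19.13%

19.13


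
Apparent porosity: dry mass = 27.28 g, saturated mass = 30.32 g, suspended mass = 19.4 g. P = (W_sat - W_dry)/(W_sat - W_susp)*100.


P = (30.32 - 27.28) / (30.32 - 19.4) * 100 = 3.04 / 10.92 * 100 = 27.8%

27.8


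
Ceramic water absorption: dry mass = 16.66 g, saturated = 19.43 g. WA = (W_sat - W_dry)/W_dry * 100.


WA = (19.43 - 16.66) / 16.66 * 100 = 16.63%

16.63


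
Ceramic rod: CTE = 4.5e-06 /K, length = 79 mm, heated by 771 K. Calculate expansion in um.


dL = 4.5e-06 * 79 * 771 * 1000 = 274.091 um

274.091


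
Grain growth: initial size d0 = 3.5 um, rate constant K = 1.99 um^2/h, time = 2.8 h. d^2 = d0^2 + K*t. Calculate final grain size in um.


d^2 = 3.5^2 + 1.99*2.8 = 17.822
d = sqrt(17.822) = 4.22 um

4.22


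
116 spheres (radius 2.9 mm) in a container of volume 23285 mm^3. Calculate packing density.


V_sphere = 4/3*pi*2.9^3 = 102.1604 mm^3
Total V = 116*102.1604 = 11850.6064 mm^3
PD = 11850.6064 / 23285 = 0.509

0.509


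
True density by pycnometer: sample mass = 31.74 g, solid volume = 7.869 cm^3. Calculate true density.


TD = 31.74 / 7.869 = 4.034 g/cm^3

4.034


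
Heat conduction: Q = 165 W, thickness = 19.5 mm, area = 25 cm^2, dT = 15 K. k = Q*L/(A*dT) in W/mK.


k = 165*19.5/1000/(25/10000*15) = 85.8 W/mK

85.8


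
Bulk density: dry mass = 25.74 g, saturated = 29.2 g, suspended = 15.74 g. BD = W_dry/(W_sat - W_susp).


BD = 25.74 / (29.2 - 15.74) = 25.74 / 13.46 = 1.912 g/cm^3

1.912


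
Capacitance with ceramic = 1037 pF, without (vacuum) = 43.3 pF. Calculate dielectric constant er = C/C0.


er = 1037 / 43.3 = 23.95

23.95


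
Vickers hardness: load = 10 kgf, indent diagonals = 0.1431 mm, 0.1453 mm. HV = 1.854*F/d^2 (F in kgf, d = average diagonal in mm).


d_avg = (0.1431+0.1453)/2 = 0.1442 mm
HV = 1.854*10/0.1442^2 = 892

892


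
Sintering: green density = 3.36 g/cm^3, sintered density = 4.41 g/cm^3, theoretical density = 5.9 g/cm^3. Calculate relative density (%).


Relative = 4.41 / 5.9 * 100 = 74.7%

74.7


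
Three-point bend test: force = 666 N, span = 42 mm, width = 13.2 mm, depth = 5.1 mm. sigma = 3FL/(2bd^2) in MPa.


sigma = 3*666*42/(2*13.2*5.1^2) = 122.2 MPa

122.2


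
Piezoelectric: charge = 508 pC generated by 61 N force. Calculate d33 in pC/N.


d33 = 508 / 61 = 8.3 pC/N

8.3


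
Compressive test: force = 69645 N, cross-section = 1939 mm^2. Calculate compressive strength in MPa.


CS = 69645 / 1939 = 35.9 MPa

35.9


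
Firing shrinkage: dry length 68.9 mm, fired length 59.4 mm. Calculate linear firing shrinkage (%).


FS = (68.9 - 59.4) / 68.9 * 100 = 13.79%

13.79


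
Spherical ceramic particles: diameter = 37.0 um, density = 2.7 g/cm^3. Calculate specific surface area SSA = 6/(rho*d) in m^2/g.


SSA = 6 / (2.7 * 37.0) = 0.06 m^2/g

0.06


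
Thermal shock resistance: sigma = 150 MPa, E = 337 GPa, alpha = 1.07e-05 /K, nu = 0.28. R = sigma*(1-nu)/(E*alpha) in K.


R = 150*(1-0.28)/(337*1000*1.07e-05) = 30 K

30


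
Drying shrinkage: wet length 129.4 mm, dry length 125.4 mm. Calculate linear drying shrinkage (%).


DS = (129.4 - 125.4) / 129.4 * 100 = 3.09%

3.09


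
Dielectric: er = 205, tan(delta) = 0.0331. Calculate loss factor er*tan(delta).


Loss = 205 * 0.0331 = 6.786

6.786


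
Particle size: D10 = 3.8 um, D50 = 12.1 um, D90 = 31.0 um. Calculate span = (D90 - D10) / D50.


Span = (31.0 - 3.8) / 12.1 = 27.2 / 12.1 = 2.248

2.248


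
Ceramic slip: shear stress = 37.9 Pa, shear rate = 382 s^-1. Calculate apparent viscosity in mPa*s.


eta = tau/gamma * 1000 = 37.9/382 * 1000 = 99.2 mPa*s

99.2


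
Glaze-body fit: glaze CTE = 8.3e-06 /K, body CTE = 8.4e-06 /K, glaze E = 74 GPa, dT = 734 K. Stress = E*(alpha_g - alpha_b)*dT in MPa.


Stress = 74*1000*(8.3e-06 - 8.4e-06)*734 = -5.4 MPa

-5.4


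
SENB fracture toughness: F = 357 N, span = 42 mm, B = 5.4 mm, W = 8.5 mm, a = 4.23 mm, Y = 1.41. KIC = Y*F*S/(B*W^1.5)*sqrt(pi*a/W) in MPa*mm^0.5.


KIC = 1.41*357*42/(5.4*8.5^1.5)*sqrt(pi*4.23/8.5) = 197.54

197.54


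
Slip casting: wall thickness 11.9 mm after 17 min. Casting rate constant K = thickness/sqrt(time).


K = 11.9 / sqrt(17) = 11.9 / 4.1231 = 2.886 mm/min^0.5

2.886


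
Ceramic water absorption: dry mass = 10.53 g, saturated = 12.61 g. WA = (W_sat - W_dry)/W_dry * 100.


WA = (12.61 - 10.53) / 10.53 * 100 = 19.75%

19.75


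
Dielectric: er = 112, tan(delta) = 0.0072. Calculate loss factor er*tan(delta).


Loss = 112 * 0.0072 = 0.806

0.806


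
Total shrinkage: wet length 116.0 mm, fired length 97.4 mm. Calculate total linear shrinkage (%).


TS = (116.0 - 97.4) / 116.0 * 100 = 16.03%

16.03


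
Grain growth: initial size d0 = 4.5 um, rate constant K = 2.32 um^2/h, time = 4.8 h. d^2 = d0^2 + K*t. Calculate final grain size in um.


d^2 = 4.5^2 + 2.32*4.8 = 31.386
d = sqrt(31.386) = 5.6 um

5.6


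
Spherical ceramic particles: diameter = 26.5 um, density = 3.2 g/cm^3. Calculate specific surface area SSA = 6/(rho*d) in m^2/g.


SSA = 6 / (3.2 * 26.5) = 0.071 m^2/g

0.071


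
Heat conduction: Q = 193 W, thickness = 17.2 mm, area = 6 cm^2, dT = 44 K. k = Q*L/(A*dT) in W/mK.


k = 193*17.2/1000/(6/10000*44) = 125.74 W/mK

125.74


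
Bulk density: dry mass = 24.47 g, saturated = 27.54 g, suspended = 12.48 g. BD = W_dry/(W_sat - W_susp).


BD = 24.47 / (27.54 - 12.48) = 24.47 / 15.06 = 1.625 g/cm^3

1.625


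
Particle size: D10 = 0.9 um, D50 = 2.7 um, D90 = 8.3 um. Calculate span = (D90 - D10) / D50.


Span = (8.3 - 0.9) / 2.7 = 7.4 / 2.7 = 2.741

2.741


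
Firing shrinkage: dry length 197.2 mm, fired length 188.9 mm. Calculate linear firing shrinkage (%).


FS = (197.2 - 188.9) / 197.2 * 100 = 4.21%

4.21


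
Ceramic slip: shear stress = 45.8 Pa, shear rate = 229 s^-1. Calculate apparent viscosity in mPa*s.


eta = tau/gamma * 1000 = 45.8/229 * 1000 = 200.0 mPa*s

200.0


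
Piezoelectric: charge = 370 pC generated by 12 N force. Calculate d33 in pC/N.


d33 = 370 / 12 = 30.8 pC/N

30.8


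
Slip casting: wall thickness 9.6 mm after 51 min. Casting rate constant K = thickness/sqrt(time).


K = 9.6 / sqrt(51) = 9.6 / 7.1414 = 1.344 mm/min^0.5

1.344


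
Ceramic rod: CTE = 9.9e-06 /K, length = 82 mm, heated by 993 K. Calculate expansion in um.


dL = 9.9e-06 * 82 * 993 * 1000 = 806.117 um

806.117


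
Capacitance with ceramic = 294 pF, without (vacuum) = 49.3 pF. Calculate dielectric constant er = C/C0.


er = 294 / 49.3 = 5.96

5.96


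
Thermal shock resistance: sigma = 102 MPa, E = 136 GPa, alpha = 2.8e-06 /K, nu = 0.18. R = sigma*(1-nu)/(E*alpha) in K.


R = 102*(1-0.18)/(136*1000*2.8e-06) = 220 K

220


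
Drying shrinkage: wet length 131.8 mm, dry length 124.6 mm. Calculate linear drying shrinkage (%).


DS = (131.8 - 124.6) / 131.8 * 100 = 5.46%

5.46


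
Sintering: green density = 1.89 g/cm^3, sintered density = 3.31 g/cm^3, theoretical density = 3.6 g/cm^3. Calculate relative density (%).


Relative = 3.31 / 3.6 * 100 = 91.9%

91.9


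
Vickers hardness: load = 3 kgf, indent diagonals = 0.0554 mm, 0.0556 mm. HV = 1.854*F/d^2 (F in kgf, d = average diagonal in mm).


d_avg = (0.0554+0.0556)/2 = 0.0555 mm
HV = 1.854*3/0.0555^2 = 1806

1806


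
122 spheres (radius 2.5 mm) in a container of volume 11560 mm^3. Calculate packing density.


V_sphere = 4/3*pi*2.5^3 = 65.4498 mm^3
Total V = 122*65.4498 = 7984.8756 mm^3
PD = 7984.8756 / 11560 = 0.691

0.691


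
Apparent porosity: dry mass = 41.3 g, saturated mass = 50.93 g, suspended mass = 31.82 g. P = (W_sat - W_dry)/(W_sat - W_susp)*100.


P = (50.93 - 41.3) / (50.93 - 31.82) * 100 = 9.63 / 19.11 * 100 = 50.4%

50.4


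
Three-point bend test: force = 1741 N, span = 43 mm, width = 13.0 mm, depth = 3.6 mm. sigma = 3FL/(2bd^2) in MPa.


sigma = 3*1741*43/(2*13.0*3.6^2) = 666.5 MPa

666.5


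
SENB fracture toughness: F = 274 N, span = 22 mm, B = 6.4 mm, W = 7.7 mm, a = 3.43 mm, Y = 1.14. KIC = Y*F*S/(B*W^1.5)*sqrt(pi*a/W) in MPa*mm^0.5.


KIC = 1.14*274*22/(6.4*7.7^1.5)*sqrt(pi*3.43/7.7) = 59.45

59.45


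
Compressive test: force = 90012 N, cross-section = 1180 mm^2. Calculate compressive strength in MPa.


CS = 90012 / 1180 = 76.3 MPa

76.3


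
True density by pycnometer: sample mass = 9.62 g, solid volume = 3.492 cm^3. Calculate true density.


TD = 9.62 / 3.492 = 2.755 g/cm^3

2.755


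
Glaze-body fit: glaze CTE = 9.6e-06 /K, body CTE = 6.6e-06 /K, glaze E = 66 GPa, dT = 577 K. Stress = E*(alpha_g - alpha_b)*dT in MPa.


Stress = 66*1000*(9.6e-06 - 6.6e-06)*577 = 114.2 MPa

114.2


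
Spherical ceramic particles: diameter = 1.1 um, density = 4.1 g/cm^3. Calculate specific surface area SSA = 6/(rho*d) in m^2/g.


SSA = 6 / (4.1 * 1.1) = 1.33 m^2/g

1.33


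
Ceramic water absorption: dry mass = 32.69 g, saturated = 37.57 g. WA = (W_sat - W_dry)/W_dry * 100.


WA = (37.57 - 32.69) / 32.69 * 100 = 14.93%

14.93


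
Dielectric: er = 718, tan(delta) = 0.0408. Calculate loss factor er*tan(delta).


Loss = 718 * 0.0408 = 29.294

29.294


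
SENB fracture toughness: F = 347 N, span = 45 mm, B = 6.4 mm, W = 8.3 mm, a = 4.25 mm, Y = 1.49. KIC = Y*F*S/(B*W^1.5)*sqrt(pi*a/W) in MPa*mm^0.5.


KIC = 1.49*347*45/(6.4*8.3^1.5)*sqrt(pi*4.25/8.3) = 192.82

192.82


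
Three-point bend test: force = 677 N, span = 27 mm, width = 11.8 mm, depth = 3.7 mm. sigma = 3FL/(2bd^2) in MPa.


sigma = 3*677*27/(2*11.8*3.7^2) = 169.7 MPa

169.7


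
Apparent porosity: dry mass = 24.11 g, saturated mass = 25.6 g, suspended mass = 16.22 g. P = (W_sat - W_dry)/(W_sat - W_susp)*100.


P = (25.6 - 24.11) / (25.6 - 16.22) * 100 = 1.49 / 9.38 * 100 = 15.9%

15.9


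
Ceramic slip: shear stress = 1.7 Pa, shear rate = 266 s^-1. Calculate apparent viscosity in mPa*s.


eta = tau/gamma * 1000 = 1.7/266 * 1000 = 6.4 mPa*s

6.4


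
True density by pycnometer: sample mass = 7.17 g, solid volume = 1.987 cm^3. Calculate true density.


TD = 7.17 / 1.987 = 3.608 g/cm^3

3.608


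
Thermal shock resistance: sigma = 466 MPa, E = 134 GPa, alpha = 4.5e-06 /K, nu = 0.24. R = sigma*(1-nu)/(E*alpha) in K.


R = 466*(1-0.24)/(134*1000*4.5e-06) = 587 K

587


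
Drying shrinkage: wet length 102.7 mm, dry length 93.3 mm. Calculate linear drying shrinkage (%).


DS = (102.7 - 93.3) / 102.7 * 100 = 9.15%

9.15


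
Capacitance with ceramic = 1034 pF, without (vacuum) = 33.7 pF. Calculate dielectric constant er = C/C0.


er = 1034 / 33.7 = 30.68

30.68


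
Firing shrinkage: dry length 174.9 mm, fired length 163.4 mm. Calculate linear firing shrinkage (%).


FS = (174.9 - 163.4) / 174.9 * 100 = 6.58%

6.58


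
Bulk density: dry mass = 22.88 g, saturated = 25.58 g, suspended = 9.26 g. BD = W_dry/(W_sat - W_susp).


BD = 22.88 / (25.58 - 9.26) = 22.88 / 16.32 = 1.402 g/cm^3

1.402


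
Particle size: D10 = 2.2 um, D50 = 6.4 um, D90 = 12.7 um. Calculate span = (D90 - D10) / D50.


Span = (12.7 - 2.2) / 6.4 = 10.5 / 6.4 = 1.641

1.641


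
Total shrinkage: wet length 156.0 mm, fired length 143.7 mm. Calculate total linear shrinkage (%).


TS = (156.0 - 143.7) / 156.0 * 100 = 7.88%

7.88


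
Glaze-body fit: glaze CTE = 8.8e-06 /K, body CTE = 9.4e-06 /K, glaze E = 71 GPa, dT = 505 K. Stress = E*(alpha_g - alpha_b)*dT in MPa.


Stress = 71*1000*(8.8e-06 - 9.4e-06)*505 = -21.5 MPa

-21.5


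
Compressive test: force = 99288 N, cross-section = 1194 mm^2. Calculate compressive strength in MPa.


CS = 99288 / 1194 = 83.2 MPa

83.2


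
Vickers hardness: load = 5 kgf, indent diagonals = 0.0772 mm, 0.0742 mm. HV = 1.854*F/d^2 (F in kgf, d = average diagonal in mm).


d_avg = (0.0772+0.0742)/2 = 0.0757 mm
HV = 1.854*5/0.0757^2 = 1618

1618


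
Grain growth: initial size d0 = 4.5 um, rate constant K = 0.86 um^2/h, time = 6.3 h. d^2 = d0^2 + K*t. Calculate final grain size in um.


d^2 = 4.5^2 + 0.86*6.3 = 25.668
d = sqrt(25.668) = 5.07 um

5.07


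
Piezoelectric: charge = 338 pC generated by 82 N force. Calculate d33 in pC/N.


d33 = 338 / 82 = 4.1 pC/N

4.1


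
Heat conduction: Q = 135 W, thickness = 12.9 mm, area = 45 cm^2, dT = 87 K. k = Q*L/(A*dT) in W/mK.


k = 135*12.9/1000/(45/10000*87) = 4.45 W/mK

4.45


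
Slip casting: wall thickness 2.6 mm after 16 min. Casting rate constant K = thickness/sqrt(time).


K = 2.6 / sqrt(16) = 2.6 / 4.0 = 0.65 mm/min^0.5

0.65


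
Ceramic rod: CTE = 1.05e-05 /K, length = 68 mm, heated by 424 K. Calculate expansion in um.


dL = 1.05e-05 * 68 * 424 * 1000 = 302.736 um

302.736


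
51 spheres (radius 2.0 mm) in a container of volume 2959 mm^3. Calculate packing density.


V_sphere = 4/3*pi*2.0^3 = 33.5103 mm^3
Total V = 51*33.5103 = 1709.0253 mm^3
PD = 1709.0253 / 2959 = 0.578

0.578


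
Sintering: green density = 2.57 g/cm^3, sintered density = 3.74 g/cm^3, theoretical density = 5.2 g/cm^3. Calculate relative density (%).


Relative = 3.74 / 5.2 * 100 = 71.9%

71.9


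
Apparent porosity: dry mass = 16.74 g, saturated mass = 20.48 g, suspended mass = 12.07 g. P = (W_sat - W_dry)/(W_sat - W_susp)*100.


P = (20.48 - 16.74) / (20.48 - 12.07) * 100 = 3.74 / 8.41 * 100 = 44.5%

44.5


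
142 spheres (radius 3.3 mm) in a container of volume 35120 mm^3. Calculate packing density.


V_sphere = 4/3*pi*3.3^3 = 150.5326 mm^3
Total V = 142*150.5326 = 21375.6292 mm^3
PD = 21375.6292 / 35120 = 0.609

0.609


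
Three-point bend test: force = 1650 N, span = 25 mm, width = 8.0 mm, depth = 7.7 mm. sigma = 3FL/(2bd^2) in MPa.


sigma = 3*1650*25/(2*8.0*7.7^2) = 130.4 MPa

130.4


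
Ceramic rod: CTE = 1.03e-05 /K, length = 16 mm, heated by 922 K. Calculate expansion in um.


dL = 1.03e-05 * 16 * 922 * 1000 = 151.946 um

151.946


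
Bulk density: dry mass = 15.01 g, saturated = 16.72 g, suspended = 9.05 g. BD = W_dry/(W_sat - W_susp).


BD = 15.01 / (16.72 - 9.05) = 15.01 / 7.67 = 1.957 g/cm^3

1.957


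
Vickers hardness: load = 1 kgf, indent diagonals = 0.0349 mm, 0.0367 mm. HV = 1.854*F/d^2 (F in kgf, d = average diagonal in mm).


d_avg = (0.0349+0.0367)/2 = 0.0358 mm
HV = 1.854*1/0.0358^2 = 1447

1447


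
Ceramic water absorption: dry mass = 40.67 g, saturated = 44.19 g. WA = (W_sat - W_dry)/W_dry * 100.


WA = (44.19 - 40.67) / 40.67 * 100 = 8.66%

8.66


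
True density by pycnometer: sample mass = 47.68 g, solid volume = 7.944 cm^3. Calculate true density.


TD = 47.68 / 7.944 = 6.002 g/cm^3

6.002


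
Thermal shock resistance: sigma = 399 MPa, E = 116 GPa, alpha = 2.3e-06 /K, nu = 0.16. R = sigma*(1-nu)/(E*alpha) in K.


R = 399*(1-0.16)/(116*1000*2.3e-06) = 1256 K

1256


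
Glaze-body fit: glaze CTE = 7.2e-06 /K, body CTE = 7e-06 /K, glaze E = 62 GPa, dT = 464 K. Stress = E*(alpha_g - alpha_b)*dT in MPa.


Stress = 62*1000*(7.2e-06 - 7e-06)*464 = 5.8 MPa

5.8


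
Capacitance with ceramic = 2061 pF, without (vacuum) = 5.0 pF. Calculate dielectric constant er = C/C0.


er = 2061 / 5.0 = 412.2

412.2


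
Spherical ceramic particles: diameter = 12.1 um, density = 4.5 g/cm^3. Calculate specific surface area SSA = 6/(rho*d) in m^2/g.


SSA = 6 / (4.5 * 12.1) = 0.11 m^2/g

0.11


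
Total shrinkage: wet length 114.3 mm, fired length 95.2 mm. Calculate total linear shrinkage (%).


TS = (114.3 - 95.2) / 114.3 * 100 = 16.71%

16.71


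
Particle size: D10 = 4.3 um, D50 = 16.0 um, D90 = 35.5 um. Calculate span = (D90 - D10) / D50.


Span = (35.5 - 4.3) / 16.0 = 31.2 / 16.0 = 1.95

1.95


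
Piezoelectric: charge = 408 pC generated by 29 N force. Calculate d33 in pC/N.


d33 = 408 / 29 = 14.1 pC/N

14.1


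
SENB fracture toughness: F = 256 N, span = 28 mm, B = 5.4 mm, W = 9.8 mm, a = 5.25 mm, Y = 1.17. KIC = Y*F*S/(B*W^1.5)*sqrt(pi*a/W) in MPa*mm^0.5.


KIC = 1.17*256*28/(5.4*9.8^1.5)*sqrt(pi*5.25/9.8) = 65.67

65.67


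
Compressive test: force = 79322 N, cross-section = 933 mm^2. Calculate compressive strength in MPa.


CS = 79322 / 933 = 85.0 MPa

85.0


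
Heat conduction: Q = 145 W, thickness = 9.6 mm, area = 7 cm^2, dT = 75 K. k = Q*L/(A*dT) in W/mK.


k = 145*9.6/1000/(7/10000*75) = 26.51 W/mK

26.51


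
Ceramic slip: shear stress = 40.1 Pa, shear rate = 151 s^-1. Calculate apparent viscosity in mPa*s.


eta = tau/gamma * 1000 = 40.1/151 * 1000 = 265.6 mPa*s

265.6


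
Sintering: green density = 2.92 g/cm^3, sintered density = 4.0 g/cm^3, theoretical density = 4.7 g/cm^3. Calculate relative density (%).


Relative = 4.0 / 4.7 * 100 = 85.1%

85.1


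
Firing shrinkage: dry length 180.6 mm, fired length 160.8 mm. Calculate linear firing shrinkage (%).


FS = (180.6 - 160.8) / 180.6 * 100 = 10.96%

10.96


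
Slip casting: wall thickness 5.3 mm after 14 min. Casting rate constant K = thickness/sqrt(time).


K = 5.3 / sqrt(14) = 5.3 / 3.7417 = 1.416 mm/min^0.5

1.416


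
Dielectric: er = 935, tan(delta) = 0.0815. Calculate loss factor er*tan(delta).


Loss = 935 * 0.0815 = 76.203

76.203


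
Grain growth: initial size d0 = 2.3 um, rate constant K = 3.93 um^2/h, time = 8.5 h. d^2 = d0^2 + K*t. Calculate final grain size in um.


d^2 = 2.3^2 + 3.93*8.5 = 38.695
d = sqrt(38.695) = 6.22 um

6.22


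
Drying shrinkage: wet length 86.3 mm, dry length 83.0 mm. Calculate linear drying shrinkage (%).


DS = (86.3 - 83.0) / 86.3 * 100 = 3.82%

3.82


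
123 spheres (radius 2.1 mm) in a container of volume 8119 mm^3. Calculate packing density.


V_sphere = 4/3*pi*2.1^3 = 38.7924 mm^3
Total V = 123*38.7924 = 4771.4652 mm^3
PD = 4771.4652 / 8119 = 0.588

0.588


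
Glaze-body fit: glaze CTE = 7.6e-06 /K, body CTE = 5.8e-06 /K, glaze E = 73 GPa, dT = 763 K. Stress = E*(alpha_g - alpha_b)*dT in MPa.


Stress = 73*1000*(7.6e-06 - 5.8e-06)*763 = 100.3 MPa

100.3


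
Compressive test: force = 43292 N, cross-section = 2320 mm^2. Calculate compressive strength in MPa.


CS = 43292 / 2320 = 18.7 MPa

18.7


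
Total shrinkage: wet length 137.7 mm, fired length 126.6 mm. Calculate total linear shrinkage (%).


TS = (137.7 - 126.6) / 137.7 * 100 = 8.06%

8.06


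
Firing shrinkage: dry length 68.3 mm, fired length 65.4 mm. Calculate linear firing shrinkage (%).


FS = (68.3 - 65.4) / 68.3 * 100 = 4.25%

4.25


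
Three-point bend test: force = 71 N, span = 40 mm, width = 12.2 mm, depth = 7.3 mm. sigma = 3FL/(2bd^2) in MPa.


sigma = 3*71*40/(2*12.2*7.3^2) = 6.6 MPa

6.6


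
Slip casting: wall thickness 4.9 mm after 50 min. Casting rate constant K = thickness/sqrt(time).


K = 4.9 / sqrt(50) = 4.9 / 7.0711 = 0.693 mm/min^0.5

0.693


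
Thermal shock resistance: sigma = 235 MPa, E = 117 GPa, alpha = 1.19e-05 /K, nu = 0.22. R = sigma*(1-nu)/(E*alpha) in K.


R = 235*(1-0.22)/(117*1000*1.19e-05) = 132 K

132


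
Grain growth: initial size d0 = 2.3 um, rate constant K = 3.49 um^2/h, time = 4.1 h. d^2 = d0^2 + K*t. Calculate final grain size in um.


d^2 = 2.3^2 + 3.49*4.1 = 19.599
d = sqrt(19.599) = 4.43 um

4.43


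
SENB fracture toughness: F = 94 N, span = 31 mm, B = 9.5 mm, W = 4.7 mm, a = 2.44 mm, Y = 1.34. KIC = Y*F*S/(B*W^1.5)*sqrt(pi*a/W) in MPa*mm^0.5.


KIC = 1.34*94*31/(9.5*4.7^1.5)*sqrt(pi*2.44/4.7) = 51.52

51.52


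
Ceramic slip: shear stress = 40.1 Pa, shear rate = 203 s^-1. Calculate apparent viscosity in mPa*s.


eta = tau/gamma * 1000 = 40.1/203 * 1000 = 197.5 mPa*s

197.5


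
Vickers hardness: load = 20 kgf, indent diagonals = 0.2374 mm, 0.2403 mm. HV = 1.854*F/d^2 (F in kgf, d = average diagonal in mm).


d_avg = (0.2374+0.2403)/2 = 0.23885 mm
HV = 1.854*20/0.23885^2 = 650

650


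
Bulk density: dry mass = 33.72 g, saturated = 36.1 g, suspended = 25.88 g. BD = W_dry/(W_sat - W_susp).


BD = 33.72 / (36.1 - 25.88) = 33.72 / 10.22 = 3.299 g/cm^3

3.299


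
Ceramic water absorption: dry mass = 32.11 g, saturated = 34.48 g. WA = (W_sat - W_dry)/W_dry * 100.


WA = (34.48 - 32.11) / 32.11 * 100 = 7.38%

7.38


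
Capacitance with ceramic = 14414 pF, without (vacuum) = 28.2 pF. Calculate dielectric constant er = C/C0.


er = 14414 / 28.2 = 511.13

511.13


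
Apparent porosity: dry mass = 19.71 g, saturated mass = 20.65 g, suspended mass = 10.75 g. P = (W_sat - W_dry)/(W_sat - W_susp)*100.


P = (20.65 - 19.71) / (20.65 - 10.75) * 100 = 0.94 / 9.9 * 100 = 9.5%

9.5


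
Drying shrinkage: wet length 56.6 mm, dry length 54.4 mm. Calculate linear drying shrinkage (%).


DS = (56.6 - 54.4) / 56.6 * 100 = 3.89%

3.89


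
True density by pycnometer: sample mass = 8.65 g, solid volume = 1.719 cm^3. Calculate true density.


TD = 8.65 / 1.719 = 5.032 g/cm^3

5.032


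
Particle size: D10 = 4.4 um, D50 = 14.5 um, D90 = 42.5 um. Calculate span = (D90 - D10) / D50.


Span = (42.5 - 4.4) / 14.5 = 38.1 / 14.5 = 2.628

2.628


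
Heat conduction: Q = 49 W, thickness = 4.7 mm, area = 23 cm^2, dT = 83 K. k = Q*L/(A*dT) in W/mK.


k = 49*4.7/1000/(23/10000*83) = 1.21 W/mK

1.21


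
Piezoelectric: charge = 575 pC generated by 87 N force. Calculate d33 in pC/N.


d33 = 575 / 87 = 6.6 pC/N

6.6


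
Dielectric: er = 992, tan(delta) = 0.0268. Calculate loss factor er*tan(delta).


Loss = 992 * 0.0268 = 26.586

26.586


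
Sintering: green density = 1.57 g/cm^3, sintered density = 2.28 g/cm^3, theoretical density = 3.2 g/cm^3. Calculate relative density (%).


Relative = 2.28 / 3.2 * 100 = 71.3%

71.3


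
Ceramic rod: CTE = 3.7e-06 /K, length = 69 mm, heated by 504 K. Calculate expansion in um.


dL = 3.7e-06 * 69 * 504 * 1000 = 128.671 um

128.671


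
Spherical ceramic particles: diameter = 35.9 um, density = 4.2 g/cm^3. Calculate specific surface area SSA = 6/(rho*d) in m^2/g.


SSA = 6 / (4.2 * 35.9) = 0.04 m^2/g

0.04


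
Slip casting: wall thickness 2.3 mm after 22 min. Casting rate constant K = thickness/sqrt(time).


K = 2.3 / sqrt(22) = 2.3 / 4.6904 = 0.49 mm/min^0.5

0.49


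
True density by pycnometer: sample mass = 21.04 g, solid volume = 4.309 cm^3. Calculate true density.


TD = 21.04 / 4.309 = 4.883 g/cm^3

4.883


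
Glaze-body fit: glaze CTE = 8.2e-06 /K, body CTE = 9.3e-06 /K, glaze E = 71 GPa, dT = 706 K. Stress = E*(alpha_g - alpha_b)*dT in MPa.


Stress = 71*1000*(8.2e-06 - 9.3e-06)*706 = -55.1 MPa

-55.1


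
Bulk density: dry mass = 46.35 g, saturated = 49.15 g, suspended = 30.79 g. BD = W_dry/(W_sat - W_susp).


BD = 46.35 / (49.15 - 30.79) = 46.35 / 18.36 = 2.525 g/cm^3

2.525


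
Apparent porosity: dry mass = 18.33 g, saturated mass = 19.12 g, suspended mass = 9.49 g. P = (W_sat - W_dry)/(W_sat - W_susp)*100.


P = (19.12 - 18.33) / (19.12 - 9.49) * 100 = 0.79 / 9.63 * 100 = 8.2%

8.2


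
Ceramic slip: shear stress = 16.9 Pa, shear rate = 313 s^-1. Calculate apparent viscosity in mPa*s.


eta = tau/gamma * 1000 = 16.9/313 * 1000 = 54.0 mPa*s

54.0


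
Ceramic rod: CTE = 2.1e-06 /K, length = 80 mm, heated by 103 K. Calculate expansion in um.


dL = 2.1e-06 * 80 * 103 * 1000 = 17.304 um

17.304


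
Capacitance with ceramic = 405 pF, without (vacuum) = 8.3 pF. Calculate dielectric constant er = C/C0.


er = 405 / 8.3 = 48.8

48.8


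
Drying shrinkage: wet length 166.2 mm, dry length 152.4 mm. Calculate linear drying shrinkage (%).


DS = (166.2 - 152.4) / 166.2 * 100 = 8.3%

8.3


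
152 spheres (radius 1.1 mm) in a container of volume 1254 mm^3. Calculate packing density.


V_sphere = 4/3*pi*1.1^3 = 5.5753 mm^3
Total V = 152*5.5753 = 847.4456 mm^3
PD = 847.4456 / 1254 = 0.676

0.676


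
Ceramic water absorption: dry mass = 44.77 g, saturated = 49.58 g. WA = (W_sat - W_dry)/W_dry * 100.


WA = (49.58 - 44.77) / 44.77 * 100 = 10.74%

10.74


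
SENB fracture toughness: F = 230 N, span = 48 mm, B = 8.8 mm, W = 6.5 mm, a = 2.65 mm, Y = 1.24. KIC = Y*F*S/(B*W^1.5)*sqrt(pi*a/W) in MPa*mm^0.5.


KIC = 1.24*230*48/(8.8*6.5^1.5)*sqrt(pi*2.65/6.5) = 106.24

106.24


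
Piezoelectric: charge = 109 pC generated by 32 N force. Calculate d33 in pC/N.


d33 = 109 / 32 = 3.4 pC/N

3.4


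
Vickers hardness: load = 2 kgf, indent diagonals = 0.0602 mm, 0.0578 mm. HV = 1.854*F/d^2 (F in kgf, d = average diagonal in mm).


d_avg = (0.0602+0.0578)/2 = 0.059 mm
HV = 1.854*2/0.059^2 = 1065

1065


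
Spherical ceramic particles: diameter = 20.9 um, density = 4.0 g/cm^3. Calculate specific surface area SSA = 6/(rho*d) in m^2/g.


SSA = 6 / (4.0 * 20.9) = 0.072 m^2/g

0.072


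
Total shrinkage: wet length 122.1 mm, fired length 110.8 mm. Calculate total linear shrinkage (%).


TS = (122.1 - 110.8) / 122.1 * 100 = 9.25%

9.25


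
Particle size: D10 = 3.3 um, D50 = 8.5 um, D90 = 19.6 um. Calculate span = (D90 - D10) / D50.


Span = (19.6 - 3.3) / 8.5 = 16.3 / 8.5 = 1.918

1.918


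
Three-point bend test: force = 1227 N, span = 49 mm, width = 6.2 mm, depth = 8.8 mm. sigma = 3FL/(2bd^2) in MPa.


sigma = 3*1227*49/(2*6.2*8.8^2) = 187.8 MPa

187.8


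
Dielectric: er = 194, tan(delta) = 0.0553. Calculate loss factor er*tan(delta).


Loss = 194 * 0.0553 = 10.728

10.728


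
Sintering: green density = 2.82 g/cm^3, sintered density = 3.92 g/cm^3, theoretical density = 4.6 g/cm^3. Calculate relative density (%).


Relative = 3.92 / 4.6 * 100 = 85.2%

85.2
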